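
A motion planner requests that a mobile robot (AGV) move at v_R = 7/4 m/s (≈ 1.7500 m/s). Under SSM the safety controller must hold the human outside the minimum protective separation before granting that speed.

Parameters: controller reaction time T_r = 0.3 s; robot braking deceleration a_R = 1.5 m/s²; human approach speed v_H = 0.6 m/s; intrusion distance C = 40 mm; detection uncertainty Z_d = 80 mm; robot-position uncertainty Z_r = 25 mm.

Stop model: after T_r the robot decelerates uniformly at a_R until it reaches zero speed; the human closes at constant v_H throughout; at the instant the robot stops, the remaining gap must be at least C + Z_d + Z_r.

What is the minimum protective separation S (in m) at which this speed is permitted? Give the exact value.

braking lasts T_s = (7/4)/(3/2) = 1.1667 s
robot in T_r: 1.7500·0.3000 = 0.5250 m
braking distance = 1.7500²/(2·1.5000) = 1.0208 m
person approaches 0.6000·(0.3000+1.1667) = 0.8800 m
margins: 0.0400+0.0800+0.0250 = 0.1450 m
S_min ≈ 0.5250+1.0208+0.8800+0.1450  ⇒  S_min = 617/240 m

S_min = 617/240 m = 2.5708 m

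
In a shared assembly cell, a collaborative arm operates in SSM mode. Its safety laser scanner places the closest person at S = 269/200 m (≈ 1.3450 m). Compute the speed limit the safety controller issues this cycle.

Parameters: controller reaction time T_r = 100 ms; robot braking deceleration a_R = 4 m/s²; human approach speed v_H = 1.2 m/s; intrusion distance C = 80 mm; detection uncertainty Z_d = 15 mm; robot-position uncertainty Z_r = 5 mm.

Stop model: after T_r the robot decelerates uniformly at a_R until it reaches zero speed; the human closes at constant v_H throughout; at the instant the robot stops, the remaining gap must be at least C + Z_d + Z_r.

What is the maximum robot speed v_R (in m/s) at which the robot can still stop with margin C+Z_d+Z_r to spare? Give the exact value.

v_R_max = 9/5 m/s = 1.8000 m/s

collect terms ⇒ (1/8)·v_R² + (2/5)·v_R + (-9/8) = 0
  disc = (2/5)² − 4·(1/8)·(-9/8) = 289/400 ; √disc = 17/20
  v_R = (−(2/5) + 17/20) / (2·(1/8)) = 9/5 m/s
check:
T_s = v_R/a_R = (9/5)/4 = 0.4500 s
robot in T_r: 1.8000·0.1000 = 0.1800 m
robot under decel: 1.8000²/(2·4.0000) = 0.4050 m
person approaches 1.2000·(0.1000+0.4500) = 0.6600 m
C+Z_d+Z_r = 0.0800+0.0150+0.0050 = 0.1000 m
sum ≈ 0.1800+0.4050+0.6600+0.1000 ≈ 1.3450 m = S ✓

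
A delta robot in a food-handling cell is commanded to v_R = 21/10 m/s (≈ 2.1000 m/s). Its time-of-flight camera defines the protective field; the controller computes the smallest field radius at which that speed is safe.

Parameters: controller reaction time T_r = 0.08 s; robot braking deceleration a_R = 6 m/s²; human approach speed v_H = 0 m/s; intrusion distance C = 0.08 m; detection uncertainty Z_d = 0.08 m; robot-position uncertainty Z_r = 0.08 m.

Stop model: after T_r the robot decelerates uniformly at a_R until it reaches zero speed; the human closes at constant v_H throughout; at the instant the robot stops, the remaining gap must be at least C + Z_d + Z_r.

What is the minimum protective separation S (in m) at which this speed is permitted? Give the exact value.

S_min = 1551/2000 m = 0.7755 m

T_s = v_R/a_R = (21/10)/6 = 0.3500 s
reaction-phase robot travel = 2.1000·0.0800 = 0.1680 m
robot covers 2.1000·0.3500 − ½·6.0000·0.3500² = 0.3675 m while stopping
human closes 0.0000·0.4300 = 0.0000 m
margins: 0.0800+0.0800+0.0800 = 0.2400 m
S_min ≈ 0.1680+0.3675+0.0000+0.2400  ⇒  S_min = 1551/2000 m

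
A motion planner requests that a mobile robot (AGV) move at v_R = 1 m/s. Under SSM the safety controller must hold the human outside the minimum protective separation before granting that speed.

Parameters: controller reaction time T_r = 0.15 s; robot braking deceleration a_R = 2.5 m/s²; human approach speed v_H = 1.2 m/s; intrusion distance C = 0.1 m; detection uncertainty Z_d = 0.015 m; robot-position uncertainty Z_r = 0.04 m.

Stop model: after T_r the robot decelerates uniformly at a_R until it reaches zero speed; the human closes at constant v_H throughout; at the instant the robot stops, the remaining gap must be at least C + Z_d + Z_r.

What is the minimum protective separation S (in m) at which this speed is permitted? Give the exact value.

stop time T_s = 1/(5/2) = 0.4000 s
reaction-phase robot travel = 1.0000·0.1500 = 0.1500 m
braking distance = 1.0000²/(2·2.5000) = 0.2000 m
human over T_r+T_s: 1.2000·(0.1500+0.4000) = 0.6600 m
margins: 0.1000+0.0150+0.0400 = 0.1550 m
S_min ≈ 0.1500+0.2000+0.6600+0.1550  ⇒  S_min = 233/200 m

S_min = 233/200 m = 1.1650 m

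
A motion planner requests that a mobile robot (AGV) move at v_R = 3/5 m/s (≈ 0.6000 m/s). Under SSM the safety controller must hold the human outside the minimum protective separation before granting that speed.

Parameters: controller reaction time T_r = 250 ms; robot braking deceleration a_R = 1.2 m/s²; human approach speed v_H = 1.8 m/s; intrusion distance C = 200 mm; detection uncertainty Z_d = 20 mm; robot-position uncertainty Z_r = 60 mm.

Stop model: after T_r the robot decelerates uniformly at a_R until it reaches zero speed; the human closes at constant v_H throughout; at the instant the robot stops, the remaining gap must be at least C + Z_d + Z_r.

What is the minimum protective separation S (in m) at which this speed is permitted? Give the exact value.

S_min = 193/100 m = 1.9300 m

stop time T_s = (3/5)/(6/5) = 0.5000 s
robot covers v_R·T_r = 0.6000·0.2500 = 0.1500 m before braking
robot under decel: 0.6000²/(2·1.2000) = 0.1500 m
human closes 1.8000·0.7500 = 1.3500 m
residual clearance needed = 0.2000+0.0200+0.0600 = 0.2800 m
S_min ≈ 0.1500+0.1500+1.3500+0.2800  ⇒  S_min = 193/100 m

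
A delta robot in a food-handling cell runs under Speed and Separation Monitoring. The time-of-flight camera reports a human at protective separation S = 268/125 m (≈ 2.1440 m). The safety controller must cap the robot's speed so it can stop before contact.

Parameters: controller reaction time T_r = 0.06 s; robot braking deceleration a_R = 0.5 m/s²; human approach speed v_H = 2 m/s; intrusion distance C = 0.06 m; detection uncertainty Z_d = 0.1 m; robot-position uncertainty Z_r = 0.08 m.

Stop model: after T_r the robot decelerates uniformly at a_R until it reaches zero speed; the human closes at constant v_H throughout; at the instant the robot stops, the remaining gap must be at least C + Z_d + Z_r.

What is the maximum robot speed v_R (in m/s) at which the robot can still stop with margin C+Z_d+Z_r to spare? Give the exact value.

quadratic (1)·v² + (203/50)·v + (-223/125) = 0
  disc = (203/50)² − 4·(1)·(-223/125) = 59049/2500 ; √disc = 243/50
  v_R = (−(203/50) + 243/50) / (2·(1)) = 2/5 m/s
check:
T_s = v_R/a_R = (2/5)/(1/2) = 0.8000 s
robot in T_r: 0.4000·0.0600 = 0.0240 m
robot covers 0.4000·0.8000 − ½·0.5000·0.8000² = 0.1600 m while stopping
person approaches 2.0000·(0.0600+0.8000) = 1.7200 m
C+Z_d+Z_r = 0.0600+0.1000+0.0800 = 0.2400 m
sum ≈ 0.0240+0.1600+1.7200+0.2400 ≈ 2.1440 m = S ✓

v_R_max = 2/5 m/s = 0.4000 m/s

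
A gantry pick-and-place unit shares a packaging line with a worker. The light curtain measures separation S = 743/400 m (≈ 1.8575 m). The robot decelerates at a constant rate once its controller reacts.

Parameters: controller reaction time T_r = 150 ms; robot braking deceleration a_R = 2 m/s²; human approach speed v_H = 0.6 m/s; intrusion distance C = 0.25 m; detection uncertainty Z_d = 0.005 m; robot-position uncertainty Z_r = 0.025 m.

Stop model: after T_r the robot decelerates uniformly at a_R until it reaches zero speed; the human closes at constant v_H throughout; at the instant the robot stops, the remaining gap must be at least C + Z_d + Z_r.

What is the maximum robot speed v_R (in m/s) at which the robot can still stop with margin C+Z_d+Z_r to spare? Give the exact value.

at the boundary: (1/4)·v² + (9/20)·v + (-119/80) = 0
  disc = (9/20)² − 4·(1/4)·(-119/80) = 169/100 ; √disc = 13/10
  v_R = (−(9/20) + 13/10) / (2·(1/4)) = 17/10 m/s
check:
T_s = v_R/a_R = (17/10)/2 = 0.8500 s
robot in T_r: 1.7000·0.1500 = 0.2550 m
robot covers 1.7000·0.8500 − ½·2.0000·0.8500² = 0.7225 m while stopping
human closes 0.6000·1.0000 = 0.6000 m
C+Z_d+Z_r = 0.2500+0.0050+0.0250 = 0.2800 m
sum ≈ 0.2550+0.7225+0.6000+0.2800 ≈ 1.8575 m = S ✓

v_R_max = 17/10 m/s = 1.7000 m/s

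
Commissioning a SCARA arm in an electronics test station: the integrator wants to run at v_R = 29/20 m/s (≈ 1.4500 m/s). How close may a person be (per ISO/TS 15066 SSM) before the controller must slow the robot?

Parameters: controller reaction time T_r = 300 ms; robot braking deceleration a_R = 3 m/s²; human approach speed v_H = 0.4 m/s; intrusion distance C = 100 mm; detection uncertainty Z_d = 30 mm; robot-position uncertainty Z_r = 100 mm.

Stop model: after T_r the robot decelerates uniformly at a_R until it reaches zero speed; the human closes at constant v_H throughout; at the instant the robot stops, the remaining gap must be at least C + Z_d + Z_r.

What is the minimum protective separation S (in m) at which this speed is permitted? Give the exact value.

S_min = 1063/800 m = 1.3288 m

braking lasts T_s = (29/20)/3 = 0.4833 s
reaction-phase robot travel = 1.4500·0.3000 = 0.4350 m
braking distance = 1.4500²/(2·3.0000) = 0.3504 m
human closes 0.4000·0.7833 = 0.3133 m
residual clearance needed = 0.1000+0.0300+0.1000 = 0.2300 m
S_min ≈ 0.4350+0.3504+0.3133+0.2300  ⇒  S_min = 1063/800 m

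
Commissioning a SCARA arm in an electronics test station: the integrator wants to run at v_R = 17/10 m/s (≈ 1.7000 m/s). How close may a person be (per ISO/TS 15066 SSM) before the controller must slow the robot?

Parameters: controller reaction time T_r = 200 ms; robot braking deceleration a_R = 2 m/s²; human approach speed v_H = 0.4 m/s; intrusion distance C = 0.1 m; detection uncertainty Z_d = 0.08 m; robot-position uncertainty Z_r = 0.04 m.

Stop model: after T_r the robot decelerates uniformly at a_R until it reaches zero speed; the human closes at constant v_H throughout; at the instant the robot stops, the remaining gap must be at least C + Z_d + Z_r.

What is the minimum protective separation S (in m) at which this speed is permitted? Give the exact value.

stop time T_s = (17/10)/2 = 0.8500 s
robot in T_r: 1.7000·0.2000 = 0.3400 m
braking distance = 1.7000²/(2·2.0000) = 0.7225 m
human over T_r+T_s: 0.4000·(0.2000+0.8500) = 0.4200 m
margins: 0.1000+0.0800+0.0400 = 0.2200 m
S_min ≈ 0.3400+0.7225+0.4200+0.2200  ⇒  S_min = 681/400 m

S_min = 681/400 m = 1.7025 m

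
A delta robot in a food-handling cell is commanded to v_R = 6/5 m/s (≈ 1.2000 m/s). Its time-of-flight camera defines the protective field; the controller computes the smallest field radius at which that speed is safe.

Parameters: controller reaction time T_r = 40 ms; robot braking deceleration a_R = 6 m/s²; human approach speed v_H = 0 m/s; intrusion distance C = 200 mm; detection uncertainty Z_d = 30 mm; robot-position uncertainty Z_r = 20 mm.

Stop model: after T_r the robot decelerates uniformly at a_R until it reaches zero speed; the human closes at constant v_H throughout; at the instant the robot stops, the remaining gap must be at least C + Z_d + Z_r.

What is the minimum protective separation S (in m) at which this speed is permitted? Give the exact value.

braking lasts T_s = (6/5)/6 = 0.2000 s
robot covers v_R·T_r = 1.2000·0.0400 = 0.0480 m before braking
braking distance = 1.2000²/(2·6.0000) = 0.1200 m
human closes 0.0000·0.2400 = 0.0000 m
C+Z_d+Z_r = 0.2000+0.0300+0.0200 = 0.2500 m
S_min ≈ 0.0480+0.1200+0.0000+0.2500  ⇒  S_min = 209/500 m

S_min = 209/500 m = 0.4180 m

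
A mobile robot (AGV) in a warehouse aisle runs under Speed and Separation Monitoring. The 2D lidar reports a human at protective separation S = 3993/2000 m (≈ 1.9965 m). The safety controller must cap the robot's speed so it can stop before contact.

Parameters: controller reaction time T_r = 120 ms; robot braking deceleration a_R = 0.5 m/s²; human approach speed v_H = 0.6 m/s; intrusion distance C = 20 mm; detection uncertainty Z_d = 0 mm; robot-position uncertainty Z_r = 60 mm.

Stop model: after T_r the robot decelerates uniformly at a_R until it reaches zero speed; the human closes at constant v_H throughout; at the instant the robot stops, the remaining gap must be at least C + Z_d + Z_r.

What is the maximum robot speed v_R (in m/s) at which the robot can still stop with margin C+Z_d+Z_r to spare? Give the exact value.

v_R_max = 17/20 m/s = 0.8500 m/s

quadratic (1)·v² + (33/25)·v + (-3689/2000) = 0
  disc = (33/25)² − 4·(1)·(-3689/2000) = 22801/2500 ; √disc = 151/50
  v_R = (−(33/25) + 151/50) / (2·(1)) = 17/20 m/s
check:
T_s = v_R/a_R = (17/20)/(1/2) = 1.7000 s
reaction-phase robot travel = 0.8500·0.1200 = 0.1020 m
braking distance = 0.8500²/(2·0.5000) = 0.7225 m
human closes 0.6000·1.8200 = 1.0920 m
C+Z_d+Z_r = 0.0200+0.0000+0.0600 = 0.0800 m
sum ≈ 0.1020+0.7225+1.0920+0.0800 ≈ 1.9965 m = S ✓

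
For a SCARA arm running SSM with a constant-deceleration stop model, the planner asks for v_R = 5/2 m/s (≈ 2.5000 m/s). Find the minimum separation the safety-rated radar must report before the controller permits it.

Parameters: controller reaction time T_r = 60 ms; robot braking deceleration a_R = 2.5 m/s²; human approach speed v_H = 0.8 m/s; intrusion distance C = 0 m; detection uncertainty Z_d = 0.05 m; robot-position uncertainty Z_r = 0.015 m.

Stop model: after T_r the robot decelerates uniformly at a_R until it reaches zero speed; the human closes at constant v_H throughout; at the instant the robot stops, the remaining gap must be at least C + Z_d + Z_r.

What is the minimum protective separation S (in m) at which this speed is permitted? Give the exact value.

S_min = 2313/1000 m = 2.3130 m

stop time T_s = (5/2)/(5/2) = 1.0000 s
robot covers v_R·T_r = 2.5000·0.0600 = 0.1500 m before braking
robot under decel: 2.5000²/(2·2.5000) = 1.2500 m
human over T_r+T_s: 0.8000·(0.0600+1.0000) = 0.8480 m
residual clearance needed = 0.0000+0.0500+0.0150 = 0.0650 m
S_min ≈ 0.1500+1.2500+0.8480+0.0650  ⇒  S_min = 2313/1000 m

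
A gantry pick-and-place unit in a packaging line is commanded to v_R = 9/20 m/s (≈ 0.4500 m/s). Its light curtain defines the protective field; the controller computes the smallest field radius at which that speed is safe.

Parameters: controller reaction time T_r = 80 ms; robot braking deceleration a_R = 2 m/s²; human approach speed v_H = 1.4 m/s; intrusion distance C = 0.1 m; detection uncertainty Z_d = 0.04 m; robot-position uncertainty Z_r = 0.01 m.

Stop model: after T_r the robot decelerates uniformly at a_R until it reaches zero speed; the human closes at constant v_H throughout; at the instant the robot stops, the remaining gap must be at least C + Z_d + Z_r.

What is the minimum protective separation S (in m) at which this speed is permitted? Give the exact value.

S_min = 5309/8000 m = 0.6636 m

stop time T_s = (9/20)/2 = 0.2250 s
robot covers v_R·T_r = 0.4500·0.0800 = 0.0360 m before braking
braking distance = 0.4500²/(2·2.0000) = 0.0506 m
person approaches 1.4000·(0.0800+0.2250) = 0.4270 m
C+Z_d+Z_r = 0.1000+0.0400+0.0100 = 0.1500 m
S_min ≈ 0.0360+0.0506+0.4270+0.1500  ⇒  S_min = 5309/8000 m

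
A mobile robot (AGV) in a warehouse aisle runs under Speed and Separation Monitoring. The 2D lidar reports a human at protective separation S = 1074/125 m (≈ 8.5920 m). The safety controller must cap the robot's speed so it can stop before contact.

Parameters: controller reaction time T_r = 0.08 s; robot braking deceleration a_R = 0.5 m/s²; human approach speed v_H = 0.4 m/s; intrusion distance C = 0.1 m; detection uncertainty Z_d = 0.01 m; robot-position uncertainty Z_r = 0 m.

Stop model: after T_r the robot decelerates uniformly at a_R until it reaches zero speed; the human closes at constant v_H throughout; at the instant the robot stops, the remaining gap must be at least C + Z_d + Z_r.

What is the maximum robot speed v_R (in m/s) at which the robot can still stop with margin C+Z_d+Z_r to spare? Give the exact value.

collect terms ⇒ (1)·v_R² + (22/25)·v_R + (-169/20) = 0
  disc = (22/25)² − 4·(1)·(-169/20) = 21609/625 ; √disc = 147/25
  v_R = (−(22/25) + 147/25) / (2·(1)) = 5/2 m/s
check:
stop time T_s = (5/2)/(1/2) = 5.0000 s
robot covers v_R·T_r = 2.5000·0.0800 = 0.2000 m before braking
braking distance = 2.5000²/(2·0.5000) = 6.2500 m
person approaches 0.4000·(0.0800+5.0000) = 2.0320 m
residual clearance needed = 0.1000+0.0100+0.0000 = 0.1100 m
sum ≈ 0.2000+6.2500+2.0320+0.1100 ≈ 8.5920 m = S ✓

v_R_max = 5/2 m/s = 2.5000 m/s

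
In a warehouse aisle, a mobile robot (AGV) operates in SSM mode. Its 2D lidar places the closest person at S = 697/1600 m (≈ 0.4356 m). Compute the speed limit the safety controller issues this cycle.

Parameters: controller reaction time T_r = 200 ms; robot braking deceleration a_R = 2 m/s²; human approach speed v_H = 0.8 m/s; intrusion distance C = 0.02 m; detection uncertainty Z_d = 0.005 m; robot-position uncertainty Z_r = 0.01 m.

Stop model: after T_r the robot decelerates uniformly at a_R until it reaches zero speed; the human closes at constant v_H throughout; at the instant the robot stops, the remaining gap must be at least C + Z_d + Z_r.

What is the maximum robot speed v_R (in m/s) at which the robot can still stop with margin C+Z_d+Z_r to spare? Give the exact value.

quadratic (1/4)·v² + (3/5)·v + (-77/320) = 0
  disc = (3/5)² − 4·(1/4)·(-77/320) = 961/1600 ; √disc = 31/40
  v_R = (−(3/5) + 31/40) / (2·(1/4)) = 7/20 m/s
check:
braking lasts T_s = (7/20)/2 = 0.1750 s
robot covers v_R·T_r = 0.3500·0.2000 = 0.0700 m before braking
robot covers 0.3500·0.1750 − ½·2.0000·0.1750² = 0.0306 m while stopping
person approaches 0.8000·(0.2000+0.1750) = 0.3000 m
C+Z_d+Z_r = 0.0200+0.0050+0.0100 = 0.0350 m
sum ≈ 0.0700+0.0306+0.3000+0.0350 ≈ 0.4356 m = S ✓

v_R_max = 7/20 m/s = 0.3500 m/s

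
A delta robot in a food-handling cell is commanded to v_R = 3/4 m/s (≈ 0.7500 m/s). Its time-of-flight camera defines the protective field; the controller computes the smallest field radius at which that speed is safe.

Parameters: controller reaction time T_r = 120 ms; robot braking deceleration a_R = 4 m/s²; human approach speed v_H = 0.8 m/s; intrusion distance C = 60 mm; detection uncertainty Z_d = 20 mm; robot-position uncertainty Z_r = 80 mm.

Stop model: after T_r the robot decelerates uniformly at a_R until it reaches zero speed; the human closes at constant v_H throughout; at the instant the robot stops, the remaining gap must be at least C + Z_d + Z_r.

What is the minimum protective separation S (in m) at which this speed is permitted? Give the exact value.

T_s = v_R/a_R = (3/4)/4 = 0.1875 s
reaction-phase robot travel = 0.7500·0.1200 = 0.0900 m
robot covers 0.7500·0.1875 − ½·4.0000·0.1875² = 0.0703 m while stopping
human closes 0.8000·0.3075 = 0.2460 m
residual clearance needed = 0.0600+0.0200+0.0800 = 0.1600 m
S_min ≈ 0.0900+0.0703+0.2460+0.1600  ⇒  S_min = 9061/16000 m

S_min = 9061/16000 m = 0.5663 m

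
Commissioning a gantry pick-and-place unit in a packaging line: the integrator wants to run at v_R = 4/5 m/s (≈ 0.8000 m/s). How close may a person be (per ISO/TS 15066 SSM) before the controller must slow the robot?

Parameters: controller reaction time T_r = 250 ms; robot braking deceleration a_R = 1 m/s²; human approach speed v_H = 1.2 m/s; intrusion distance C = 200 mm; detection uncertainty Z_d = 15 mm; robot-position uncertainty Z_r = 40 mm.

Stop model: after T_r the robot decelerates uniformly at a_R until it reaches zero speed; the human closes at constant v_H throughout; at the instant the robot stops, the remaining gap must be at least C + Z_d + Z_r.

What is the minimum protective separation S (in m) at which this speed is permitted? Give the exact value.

stop time T_s = (4/5)/1 = 0.8000 s
robot covers v_R·T_r = 0.8000·0.2500 = 0.2000 m before braking
robot covers 0.8000·0.8000 − ½·1.0000·0.8000² = 0.3200 m while stopping
person approaches 1.2000·(0.2500+0.8000) = 1.2600 m
C+Z_d+Z_r = 0.2000+0.0150+0.0400 = 0.2550 m
S_min ≈ 0.2000+0.3200+1.2600+0.2550  ⇒  S_min = 407/200 m

S_min = 407/200 m = 2.0350 m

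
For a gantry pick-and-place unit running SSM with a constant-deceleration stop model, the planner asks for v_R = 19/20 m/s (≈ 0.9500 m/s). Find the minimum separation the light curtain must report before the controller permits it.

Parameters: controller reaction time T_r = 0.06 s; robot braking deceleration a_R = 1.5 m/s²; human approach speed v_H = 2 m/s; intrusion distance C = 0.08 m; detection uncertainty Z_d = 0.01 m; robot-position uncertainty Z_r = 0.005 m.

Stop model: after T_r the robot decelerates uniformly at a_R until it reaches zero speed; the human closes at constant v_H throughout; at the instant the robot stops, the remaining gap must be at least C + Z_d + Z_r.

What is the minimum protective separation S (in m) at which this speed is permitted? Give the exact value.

S_min = 3679/2000 m = 1.8395 m

stop time T_s = (19/20)/(3/2) = 0.6333 s
reaction-phase robot travel = 0.9500·0.0600 = 0.0570 m
robot under decel: 0.9500²/(2·1.5000) = 0.3008 m
human closes 2.0000·0.6933 = 1.3867 m
residual clearance needed = 0.0800+0.0100+0.0050 = 0.0950 m
S_min ≈ 0.0570+0.3008+1.3867+0.0950  ⇒  S_min = 3679/2000 m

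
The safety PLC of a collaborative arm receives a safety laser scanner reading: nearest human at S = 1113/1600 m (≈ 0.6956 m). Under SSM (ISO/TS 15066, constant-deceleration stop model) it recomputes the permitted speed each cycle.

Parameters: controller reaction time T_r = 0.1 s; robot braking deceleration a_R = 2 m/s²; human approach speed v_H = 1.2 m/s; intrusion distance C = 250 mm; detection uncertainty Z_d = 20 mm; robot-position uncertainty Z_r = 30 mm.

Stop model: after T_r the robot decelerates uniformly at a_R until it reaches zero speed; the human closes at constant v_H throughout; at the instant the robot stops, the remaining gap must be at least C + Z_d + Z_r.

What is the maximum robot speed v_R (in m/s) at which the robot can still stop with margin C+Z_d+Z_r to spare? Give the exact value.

quadratic (1/4)·v² + (7/10)·v + (-441/1600) = 0
  disc = (7/10)² − 4·(1/4)·(-441/1600) = 49/64 ; √disc = 7/8
  v_R = (−(7/10) + 7/8) / (2·(1/4)) = 7/20 m/s
check:
braking lasts T_s = (7/20)/2 = 0.1750 s
reaction-phase robot travel = 0.3500·0.1000 = 0.0350 m
braking distance = 0.3500²/(2·2.0000) = 0.0306 m
human closes 1.2000·0.2750 = 0.3300 m
margins: 0.2500+0.0200+0.0300 = 0.3000 m
sum ≈ 0.0350+0.0306+0.3300+0.3000 ≈ 0.6956 m = S ✓

v_R_max = 7/20 m/s = 0.3500 m/s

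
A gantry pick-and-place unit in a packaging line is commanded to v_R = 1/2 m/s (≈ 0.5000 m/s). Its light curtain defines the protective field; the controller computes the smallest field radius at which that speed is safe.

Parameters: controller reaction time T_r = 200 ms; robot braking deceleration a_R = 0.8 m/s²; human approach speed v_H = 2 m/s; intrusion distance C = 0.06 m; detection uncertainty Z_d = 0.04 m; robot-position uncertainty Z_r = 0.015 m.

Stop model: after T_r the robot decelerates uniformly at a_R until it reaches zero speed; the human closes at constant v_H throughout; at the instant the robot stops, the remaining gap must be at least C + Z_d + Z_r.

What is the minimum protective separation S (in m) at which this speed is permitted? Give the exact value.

T_s = v_R/a_R = (1/2)/(4/5) = 0.6250 s
robot covers v_R·T_r = 0.5000·0.2000 = 0.1000 m before braking
braking distance = 0.5000²/(2·0.8000) = 0.1562 m
human over T_r+T_s: 2.0000·(0.2000+0.6250) = 1.6500 m
C+Z_d+Z_r = 0.0600+0.0400+0.0150 = 0.1150 m
S_min ≈ 0.1000+0.1562+1.6500+0.1150  ⇒  S_min = 1617/800 m

S_min = 1617/800 m = 2.0213 m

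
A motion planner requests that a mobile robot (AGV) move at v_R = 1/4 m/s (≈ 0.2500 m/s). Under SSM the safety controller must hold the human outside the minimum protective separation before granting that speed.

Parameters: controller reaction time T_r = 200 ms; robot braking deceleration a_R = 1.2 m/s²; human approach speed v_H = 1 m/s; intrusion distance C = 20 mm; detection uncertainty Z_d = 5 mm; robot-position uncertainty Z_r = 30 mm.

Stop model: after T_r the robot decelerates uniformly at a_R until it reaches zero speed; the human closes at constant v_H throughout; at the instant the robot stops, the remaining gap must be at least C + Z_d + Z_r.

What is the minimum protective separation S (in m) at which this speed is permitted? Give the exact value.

braking lasts T_s = (1/4)/(6/5) = 0.2083 s
reaction-phase robot travel = 0.2500·0.2000 = 0.0500 m
braking distance = 0.2500²/(2·1.2000) = 0.0260 m
person approaches 1.0000·(0.2000+0.2083) = 0.4083 m
margins: 0.0200+0.0050+0.0300 = 0.0550 m
S_min ≈ 0.0500+0.0260+0.4083+0.0550  ⇒  S_min = 863/1600 m

S_min = 863/1600 m = 0.5394 m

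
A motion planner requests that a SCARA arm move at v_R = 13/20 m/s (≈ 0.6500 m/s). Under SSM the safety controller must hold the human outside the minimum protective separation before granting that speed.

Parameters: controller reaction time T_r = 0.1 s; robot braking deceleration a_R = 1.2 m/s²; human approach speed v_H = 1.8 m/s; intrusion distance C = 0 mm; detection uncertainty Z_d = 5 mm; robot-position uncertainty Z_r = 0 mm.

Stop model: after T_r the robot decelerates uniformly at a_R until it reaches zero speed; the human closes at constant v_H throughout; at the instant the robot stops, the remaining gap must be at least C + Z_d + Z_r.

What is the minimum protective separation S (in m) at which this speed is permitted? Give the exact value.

T_s = v_R/a_R = (13/20)/(6/5) = 0.5417 s
robot covers v_R·T_r = 0.6500·0.1000 = 0.0650 m before braking
robot under decel: 0.6500²/(2·1.2000) = 0.1760 m
human over T_r+T_s: 1.8000·(0.1000+0.5417) = 1.1550 m
C+Z_d+Z_r = 0.0000+0.0050+0.0000 = 0.0050 m
S_min ≈ 0.0650+0.1760+1.1550+0.0050  ⇒  S_min = 269/192 m

S_min = 269/192 m = 1.4010 m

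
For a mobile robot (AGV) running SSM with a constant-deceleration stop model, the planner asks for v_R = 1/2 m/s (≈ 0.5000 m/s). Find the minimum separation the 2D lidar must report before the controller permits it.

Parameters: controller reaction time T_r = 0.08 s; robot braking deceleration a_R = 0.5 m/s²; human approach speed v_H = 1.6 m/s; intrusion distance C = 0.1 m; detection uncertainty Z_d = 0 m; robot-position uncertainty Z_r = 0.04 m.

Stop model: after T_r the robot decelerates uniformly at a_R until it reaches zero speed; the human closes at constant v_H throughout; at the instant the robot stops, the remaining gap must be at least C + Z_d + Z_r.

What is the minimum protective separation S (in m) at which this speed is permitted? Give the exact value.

braking lasts T_s = (1/2)/(1/2) = 1.0000 s
reaction-phase robot travel = 0.5000·0.0800 = 0.0400 m
robot covers 0.5000·1.0000 − ½·0.5000·1.0000² = 0.2500 m while stopping
human closes 1.6000·1.0800 = 1.7280 m
C+Z_d+Z_r = 0.1000+0.0000+0.0400 = 0.1400 m
S_min ≈ 0.0400+0.2500+1.7280+0.1400  ⇒  S_min = 1079/500 m

S_min = 1079/500 m = 2.1580 m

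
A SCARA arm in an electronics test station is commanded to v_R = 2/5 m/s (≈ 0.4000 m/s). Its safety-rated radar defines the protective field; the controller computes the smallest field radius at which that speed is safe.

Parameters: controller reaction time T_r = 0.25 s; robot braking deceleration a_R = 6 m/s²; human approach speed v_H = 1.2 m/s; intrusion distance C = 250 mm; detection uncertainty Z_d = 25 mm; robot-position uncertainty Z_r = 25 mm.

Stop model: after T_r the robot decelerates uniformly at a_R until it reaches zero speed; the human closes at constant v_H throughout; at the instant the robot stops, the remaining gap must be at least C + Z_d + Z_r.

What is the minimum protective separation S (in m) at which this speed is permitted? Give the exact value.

T_s = v_R/a_R = (2/5)/6 = 0.0667 s
reaction-phase robot travel = 0.4000·0.2500 = 0.1000 m
robot under decel: 0.4000²/(2·6.0000) = 0.0133 m
human closes 1.2000·0.3167 = 0.3800 m
residual clearance needed = 0.2500+0.0250+0.0250 = 0.3000 m
S_min ≈ 0.1000+0.0133+0.3800+0.3000  ⇒  S_min = 119/150 m

S_min = 119/150 m = 0.7933 m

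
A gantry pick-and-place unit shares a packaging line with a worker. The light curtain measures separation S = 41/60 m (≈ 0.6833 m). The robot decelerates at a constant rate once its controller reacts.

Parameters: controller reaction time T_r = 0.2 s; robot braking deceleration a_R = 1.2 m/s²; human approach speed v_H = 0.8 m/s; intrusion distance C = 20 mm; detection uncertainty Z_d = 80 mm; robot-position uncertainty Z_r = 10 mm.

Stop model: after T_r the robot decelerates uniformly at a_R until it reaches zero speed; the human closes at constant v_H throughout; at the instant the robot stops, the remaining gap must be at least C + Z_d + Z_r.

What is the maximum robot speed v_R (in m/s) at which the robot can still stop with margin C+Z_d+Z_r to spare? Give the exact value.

v_R_max = 2/5 m/s = 0.4000 m/s

at the boundary: (5/12)·v² + (13/15)·v + (-31/75) = 0
  disc = (13/15)² − 4·(5/12)·(-31/75) = 36/25 ; √disc = 6/5
  v_R = (−(13/15) + 6/5) / (2·(5/12)) = 2/5 m/s
check:
T_s = v_R/a_R = (2/5)/(6/5) = 0.3333 s
reaction-phase robot travel = 0.4000·0.2000 = 0.0800 m
robot under decel: 0.4000²/(2·1.2000) = 0.0667 m
human closes 0.8000·0.5333 = 0.4267 m
C+Z_d+Z_r = 0.0200+0.0800+0.0100 = 0.1100 m
sum ≈ 0.0800+0.0667+0.4267+0.1100 ≈ 0.6833 m = S ✓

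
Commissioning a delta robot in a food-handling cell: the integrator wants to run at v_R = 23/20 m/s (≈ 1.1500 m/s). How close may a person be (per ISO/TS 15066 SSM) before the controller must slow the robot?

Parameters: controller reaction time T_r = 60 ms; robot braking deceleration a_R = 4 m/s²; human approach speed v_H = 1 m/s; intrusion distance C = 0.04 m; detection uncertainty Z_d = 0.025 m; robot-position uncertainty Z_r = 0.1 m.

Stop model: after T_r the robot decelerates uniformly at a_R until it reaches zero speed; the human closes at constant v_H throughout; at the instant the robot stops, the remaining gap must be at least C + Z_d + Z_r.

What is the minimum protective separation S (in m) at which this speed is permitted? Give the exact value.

S_min = 11949/16000 m = 0.7468 m

braking lasts T_s = (23/20)/4 = 0.2875 s
robot covers v_R·T_r = 1.1500·0.0600 = 0.0690 m before braking
robot covers 1.1500·0.2875 − ½·4.0000·0.2875² = 0.1653 m while stopping
human over T_r+T_s: 1.0000·(0.0600+0.2875) = 0.3475 m
residual clearance needed = 0.0400+0.0250+0.1000 = 0.1650 m
S_min ≈ 0.0690+0.1653+0.3475+0.1650  ⇒  S_min = 11949/16000 m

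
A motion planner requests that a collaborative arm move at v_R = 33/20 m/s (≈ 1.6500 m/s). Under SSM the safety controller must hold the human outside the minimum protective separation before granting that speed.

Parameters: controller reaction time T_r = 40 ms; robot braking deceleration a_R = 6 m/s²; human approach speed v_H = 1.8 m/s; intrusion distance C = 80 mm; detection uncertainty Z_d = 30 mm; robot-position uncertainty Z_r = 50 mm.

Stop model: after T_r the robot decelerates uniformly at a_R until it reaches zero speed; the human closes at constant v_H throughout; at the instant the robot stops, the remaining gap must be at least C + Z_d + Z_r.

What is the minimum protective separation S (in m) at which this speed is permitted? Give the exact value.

T_s = v_R/a_R = (33/20)/6 = 0.2750 s
robot covers v_R·T_r = 1.6500·0.0400 = 0.0660 m before braking
braking distance = 1.6500²/(2·6.0000) = 0.2269 m
person approaches 1.8000·(0.0400+0.2750) = 0.5670 m
margins: 0.0800+0.0300+0.0500 = 0.1600 m
S_min ≈ 0.0660+0.2269+0.5670+0.1600  ⇒  S_min = 8159/8000 m

S_min = 8159/8000 m = 1.0199 m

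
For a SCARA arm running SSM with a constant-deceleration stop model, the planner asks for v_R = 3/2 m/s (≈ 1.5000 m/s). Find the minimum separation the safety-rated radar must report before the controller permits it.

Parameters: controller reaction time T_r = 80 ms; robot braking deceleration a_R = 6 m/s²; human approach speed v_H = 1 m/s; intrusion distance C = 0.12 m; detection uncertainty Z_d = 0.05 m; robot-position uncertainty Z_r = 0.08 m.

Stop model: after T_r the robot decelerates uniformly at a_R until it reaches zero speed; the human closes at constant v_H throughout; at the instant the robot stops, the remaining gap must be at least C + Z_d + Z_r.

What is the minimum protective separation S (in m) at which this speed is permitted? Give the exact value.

S_min = 71/80 m = 0.8875 m

T_s = v_R/a_R = (3/2)/6 = 0.2500 s
robot in T_r: 1.5000·0.0800 = 0.1200 m
robot under decel: 1.5000²/(2·6.0000) = 0.1875 m
human closes 1.0000·0.3300 = 0.3300 m
margins: 0.1200+0.0500+0.0800 = 0.2500 m
S_min ≈ 0.1200+0.1875+0.3300+0.2500  ⇒  S_min = 71/80 m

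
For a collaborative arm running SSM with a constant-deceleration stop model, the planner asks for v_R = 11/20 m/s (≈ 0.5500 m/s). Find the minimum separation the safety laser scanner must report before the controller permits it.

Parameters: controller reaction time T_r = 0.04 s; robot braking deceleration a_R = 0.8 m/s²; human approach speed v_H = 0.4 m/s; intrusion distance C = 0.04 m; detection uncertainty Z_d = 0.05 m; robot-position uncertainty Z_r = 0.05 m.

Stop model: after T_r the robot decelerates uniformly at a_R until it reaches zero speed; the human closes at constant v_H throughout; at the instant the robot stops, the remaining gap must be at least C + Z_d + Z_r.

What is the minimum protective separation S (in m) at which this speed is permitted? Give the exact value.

stop time T_s = (11/20)/(4/5) = 0.6875 s
robot in T_r: 0.5500·0.0400 = 0.0220 m
robot under decel: 0.5500²/(2·0.8000) = 0.1891 m
human closes 0.4000·0.7275 = 0.2910 m
C+Z_d+Z_r = 0.0400+0.0500+0.0500 = 0.1400 m
S_min ≈ 0.0220+0.1891+0.2910+0.1400  ⇒  S_min = 10273/16000 m

S_min = 10273/16000 m = 0.6421 m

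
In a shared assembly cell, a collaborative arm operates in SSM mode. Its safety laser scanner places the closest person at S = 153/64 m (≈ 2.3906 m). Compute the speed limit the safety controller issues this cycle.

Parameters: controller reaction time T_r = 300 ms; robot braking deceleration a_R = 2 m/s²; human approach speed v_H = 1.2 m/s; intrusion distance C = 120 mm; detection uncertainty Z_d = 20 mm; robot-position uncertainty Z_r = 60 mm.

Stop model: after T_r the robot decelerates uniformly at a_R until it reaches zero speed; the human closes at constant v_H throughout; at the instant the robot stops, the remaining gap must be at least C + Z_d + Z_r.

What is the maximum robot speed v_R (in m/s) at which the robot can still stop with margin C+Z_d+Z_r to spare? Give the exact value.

v_R_max = 29/20 m/s = 1.4500 m/s

at the boundary: (1/4)·v² + (9/10)·v + (-2929/1600) = 0
  disc = (9/10)² − 4·(1/4)·(-2929/1600) = 169/64 ; √disc = 13/8
  v_R = (−(9/10) + 13/8) / (2·(1/4)) = 29/20 m/s
check:
braking lasts T_s = (29/20)/2 = 0.7250 s
robot in T_r: 1.4500·0.3000 = 0.4350 m
robot under decel: 1.4500²/(2·2.0000) = 0.5256 m
human closes 1.2000·1.0250 = 1.2300 m
C+Z_d+Z_r = 0.1200+0.0200+0.0600 = 0.2000 m
sum ≈ 0.4350+0.5256+1.2300+0.2000 ≈ 2.3906 m = S ✓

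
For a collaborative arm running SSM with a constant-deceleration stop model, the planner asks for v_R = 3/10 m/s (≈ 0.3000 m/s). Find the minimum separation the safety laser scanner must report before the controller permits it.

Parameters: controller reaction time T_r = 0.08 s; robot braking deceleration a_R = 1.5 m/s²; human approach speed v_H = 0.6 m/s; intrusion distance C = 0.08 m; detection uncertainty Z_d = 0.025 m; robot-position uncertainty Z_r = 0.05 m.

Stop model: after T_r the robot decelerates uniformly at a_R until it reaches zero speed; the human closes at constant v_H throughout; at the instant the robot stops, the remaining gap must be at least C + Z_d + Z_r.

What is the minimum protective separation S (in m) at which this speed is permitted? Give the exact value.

T_s = v_R/a_R = (3/10)/(3/2) = 0.2000 s
reaction-phase robot travel = 0.3000·0.0800 = 0.0240 m
robot covers 0.3000·0.2000 − ½·1.5000·0.2000² = 0.0300 m while stopping
person approaches 0.6000·(0.0800+0.2000) = 0.1680 m
margins: 0.0800+0.0250+0.0500 = 0.1550 m
S_min ≈ 0.0240+0.0300+0.1680+0.1550  ⇒  S_min = 377/1000 m

S_min = 377/1000 m = 0.3770 m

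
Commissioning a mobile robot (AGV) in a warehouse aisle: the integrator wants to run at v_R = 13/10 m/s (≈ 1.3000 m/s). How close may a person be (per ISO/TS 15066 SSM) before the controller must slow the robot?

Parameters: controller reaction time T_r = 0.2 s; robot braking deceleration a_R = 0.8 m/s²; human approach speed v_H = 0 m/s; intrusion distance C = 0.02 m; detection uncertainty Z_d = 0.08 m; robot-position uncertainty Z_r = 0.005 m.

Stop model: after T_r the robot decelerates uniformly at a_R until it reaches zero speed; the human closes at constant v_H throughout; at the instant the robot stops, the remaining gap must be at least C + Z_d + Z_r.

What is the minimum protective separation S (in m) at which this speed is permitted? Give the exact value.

S_min = 1137/800 m = 1.4212 m

stop time T_s = (13/10)/(4/5) = 1.6250 s
reaction-phase robot travel = 1.3000·0.2000 = 0.2600 m
robot covers 1.3000·1.6250 − ½·0.8000·1.6250² = 1.0562 m while stopping
person approaches 0.0000·(0.2000+1.6250) = 0.0000 m
residual clearance needed = 0.0200+0.0800+0.0050 = 0.1050 m
S_min ≈ 0.2600+1.0562+0.0000+0.1050  ⇒  S_min = 1137/800 m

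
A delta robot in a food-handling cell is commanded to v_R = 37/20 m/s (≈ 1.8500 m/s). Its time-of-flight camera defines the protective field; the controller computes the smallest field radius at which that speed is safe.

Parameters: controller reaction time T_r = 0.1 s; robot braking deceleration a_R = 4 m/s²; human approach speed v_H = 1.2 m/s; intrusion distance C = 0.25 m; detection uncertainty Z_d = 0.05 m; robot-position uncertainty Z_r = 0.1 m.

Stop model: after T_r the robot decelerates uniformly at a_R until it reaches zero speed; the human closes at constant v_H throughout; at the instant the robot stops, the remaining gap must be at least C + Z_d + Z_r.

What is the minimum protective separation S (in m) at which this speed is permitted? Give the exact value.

braking lasts T_s = (37/20)/4 = 0.4625 s
robot covers v_R·T_r = 1.8500·0.1000 = 0.1850 m before braking
robot covers 1.8500·0.4625 − ½·4.0000·0.4625² = 0.4278 m while stopping
person approaches 1.2000·(0.1000+0.4625) = 0.6750 m
C+Z_d+Z_r = 0.2500+0.0500+0.1000 = 0.4000 m
S_min ≈ 0.1850+0.4278+0.6750+0.4000  ⇒  S_min = 5401/3200 m

S_min = 5401/3200 m = 1.6878 m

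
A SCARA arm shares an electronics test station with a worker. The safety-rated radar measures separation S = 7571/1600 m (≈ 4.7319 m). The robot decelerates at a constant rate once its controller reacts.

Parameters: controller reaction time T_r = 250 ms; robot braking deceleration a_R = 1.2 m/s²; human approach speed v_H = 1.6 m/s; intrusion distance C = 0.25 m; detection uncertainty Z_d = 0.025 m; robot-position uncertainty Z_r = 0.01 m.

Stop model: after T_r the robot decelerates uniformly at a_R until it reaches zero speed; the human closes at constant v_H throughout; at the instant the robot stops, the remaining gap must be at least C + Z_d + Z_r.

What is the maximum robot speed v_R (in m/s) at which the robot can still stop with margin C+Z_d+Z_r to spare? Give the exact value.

v_R_max = 7/4 m/s = 1.7500 m/s

at the boundary: (5/12)·v² + (19/12)·v + (-259/64) = 0
  disc = (19/12)² − 4·(5/12)·(-259/64) = 5329/576 ; √disc = 73/24
  v_R = (−(19/12) + 73/24) / (2·(5/12)) = 7/4 m/s
check:
braking lasts T_s = (7/4)/(6/5) = 1.4583 s
robot in T_r: 1.7500·0.2500 = 0.4375 m
robot covers 1.7500·1.4583 − ½·1.2000·1.4583² = 1.2760 m while stopping
human over T_r+T_s: 1.6000·(0.2500+1.4583) = 2.7333 m
C+Z_d+Z_r = 0.2500+0.0250+0.0100 = 0.2850 m
sum ≈ 0.4375+1.2760+2.7333+0.2850 ≈ 4.7319 m = S ✓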